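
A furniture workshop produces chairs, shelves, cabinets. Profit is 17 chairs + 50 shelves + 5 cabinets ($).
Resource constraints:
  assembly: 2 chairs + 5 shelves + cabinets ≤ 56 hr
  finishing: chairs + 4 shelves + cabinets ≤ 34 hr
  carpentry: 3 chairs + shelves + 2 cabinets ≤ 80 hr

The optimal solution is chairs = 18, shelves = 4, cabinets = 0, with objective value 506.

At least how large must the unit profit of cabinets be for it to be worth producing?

Check each constraint at x*: assembly 56/56 (tight); finishing 34/34 (tight); carpentry 58/80 (slack 22).
By complementary slackness, y = 0 for the non-binding constraint.
The binding rows give the dual system: 2·y_assembly + 1·y_finishing = 17 and 5·y_assembly + 4·y_finishing = 50.
Solving: y_assembly = 6, y_finishing = 5.
cabinets enters the basis when its profit ≥ yᵀa₃ = 6·1 + 5·1 = 11.

11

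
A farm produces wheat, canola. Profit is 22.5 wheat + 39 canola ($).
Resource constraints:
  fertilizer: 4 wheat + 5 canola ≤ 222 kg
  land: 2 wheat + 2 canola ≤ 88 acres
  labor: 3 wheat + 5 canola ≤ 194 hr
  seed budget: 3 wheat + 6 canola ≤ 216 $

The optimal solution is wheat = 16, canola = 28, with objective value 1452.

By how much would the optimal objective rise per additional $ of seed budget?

At the optimum: fertilizer uses 204 of 222 (slack = 18); land uses 88 of 88 (binding); labor uses 188 of 194 (slack = 6); seed budget uses 216 of 216 (binding).
Slack constraints have shadow price 0 (complementary slackness).
Dual feasibility on the basic columns requires 2·y_land + 3·y_seed budget = 22.5, 2·y_land + 6·y_seed budget = 39.
→ y_land = 3 and y_seed budget = 5.5.
Shadow price of seed budget = 5.5.

5.5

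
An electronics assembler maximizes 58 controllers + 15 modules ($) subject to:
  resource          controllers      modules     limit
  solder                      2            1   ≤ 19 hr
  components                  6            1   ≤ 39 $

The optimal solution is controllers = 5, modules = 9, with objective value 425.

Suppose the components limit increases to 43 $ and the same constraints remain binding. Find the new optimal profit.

At the optimum: solder uses 19 of 19 (binding); components uses 39 of 39 (binding).
From A_Bᵀ y = c: 2·y_solder + 6·y_components = 58; 1·y_solder + 1·y_components = 15.
This yields shadow prices y_solder = 8, y_components = 7.
Δz = y_components·Δb = 7 × (4) = 28, so new z* = 425 + 28 = 453.

453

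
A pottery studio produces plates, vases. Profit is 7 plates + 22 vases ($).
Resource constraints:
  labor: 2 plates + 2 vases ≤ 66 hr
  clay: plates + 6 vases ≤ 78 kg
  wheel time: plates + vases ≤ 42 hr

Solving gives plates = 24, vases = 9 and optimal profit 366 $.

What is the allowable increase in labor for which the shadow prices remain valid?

Binding constraints: labor, clay. The basis is B = [[2,2],[1,6]] with det 10.
Per unit increase in labor, x* moves by d = (0.6, -0.1).
The basis stays optimal until wheel time becomes binding; allowable increase = 18 hr.

18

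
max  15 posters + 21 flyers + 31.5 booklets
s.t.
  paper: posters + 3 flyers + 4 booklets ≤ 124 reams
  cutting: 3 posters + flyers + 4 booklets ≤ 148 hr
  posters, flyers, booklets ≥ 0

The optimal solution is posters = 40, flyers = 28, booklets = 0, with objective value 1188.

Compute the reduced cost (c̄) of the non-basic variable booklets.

-4.5

At the optimum: paper uses 124 of 124 (binding); cutting uses 148 of 148 (binding).
Dual feasibility on the basic columns requires 1·y_paper + 3·y_cutting = 15, 3·y_paper + 1·y_cutting = 21.
This yields shadow prices y_paper = 6, y_cutting = 3.
Reduced cost of booklets: c₃ − yᵀa₃ = 31.5 − (6·4 + 3·4) = 31.5 − 36 = -4.5.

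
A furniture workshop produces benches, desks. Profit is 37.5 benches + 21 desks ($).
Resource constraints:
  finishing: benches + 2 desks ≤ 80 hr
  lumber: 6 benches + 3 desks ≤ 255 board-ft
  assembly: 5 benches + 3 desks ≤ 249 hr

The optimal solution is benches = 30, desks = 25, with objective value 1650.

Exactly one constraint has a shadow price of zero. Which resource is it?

assembly

finishing: 80/80 (binding)
lumber: 255/255 (binding)
assembly: 225/249 (slack 24)
By complementary slackness, a constraint with positive slack has shadow price 0 → assembly.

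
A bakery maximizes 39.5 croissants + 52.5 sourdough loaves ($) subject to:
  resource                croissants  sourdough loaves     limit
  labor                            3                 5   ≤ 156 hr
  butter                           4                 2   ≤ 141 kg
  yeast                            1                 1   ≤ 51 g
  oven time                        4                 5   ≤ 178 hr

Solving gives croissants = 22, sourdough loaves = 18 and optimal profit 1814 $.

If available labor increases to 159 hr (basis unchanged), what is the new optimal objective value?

Binding: labor and oven time. Non-binding: butter (17 unused), yeast (11 unused).
Since butter, yeast are not tight, their duals are 0.
The binding rows give the dual system: 3·y_labor + 4·y_oven time = 39.5 and 5·y_labor + 5·y_oven time = 52.5.
Solving: y_labor = 2.5, y_oven time = 8.
Δz = y_labor·Δb = 2.5 × (3) = 7.5, so new z* = 1814 + 7.5 = 1821.5.

1821.5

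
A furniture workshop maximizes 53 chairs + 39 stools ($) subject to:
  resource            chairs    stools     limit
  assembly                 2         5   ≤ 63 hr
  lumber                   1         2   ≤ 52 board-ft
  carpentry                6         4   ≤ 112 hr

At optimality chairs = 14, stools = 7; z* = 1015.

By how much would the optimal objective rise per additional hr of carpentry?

8.5

Check each constraint at x*: assembly 63/63 (tight); lumber 28/52 (slack 24); carpentry 112/112 (tight).
Slack constraints have shadow price 0 (complementary slackness).
The binding rows give the dual system: 2·y_assembly + 6·y_carpentry = 53 and 5·y_assembly + 4·y_carpentry = 39.
This yields shadow prices y_assembly = 1, y_carpentry = 8.5.
Shadow price of carpentry = 8.5.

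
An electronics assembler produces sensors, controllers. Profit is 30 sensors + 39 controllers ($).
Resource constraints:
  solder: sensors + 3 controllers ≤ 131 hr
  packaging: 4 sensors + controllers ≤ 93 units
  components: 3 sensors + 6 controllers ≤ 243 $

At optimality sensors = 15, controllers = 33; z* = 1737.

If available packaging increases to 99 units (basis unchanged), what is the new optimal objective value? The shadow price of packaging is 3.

Δb = 6, so new z* = 1737 + (3)·(6) = 1737 + 18 = 1755.

1755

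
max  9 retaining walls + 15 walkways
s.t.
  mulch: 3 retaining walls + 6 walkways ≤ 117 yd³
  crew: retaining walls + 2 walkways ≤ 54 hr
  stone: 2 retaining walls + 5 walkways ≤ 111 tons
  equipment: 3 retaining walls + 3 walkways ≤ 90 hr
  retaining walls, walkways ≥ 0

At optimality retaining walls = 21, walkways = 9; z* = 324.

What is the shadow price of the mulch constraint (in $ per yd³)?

2

Binding: mulch and equipment. Non-binding: crew (15 unused), stone (24 unused).
By complementary slackness, y = 0 for the non-binding constraints.
The binding rows give the dual system: 3·y_mulch + 3·y_equipment = 9 and 6·y_mulch + 3·y_equipment = 15.
This yields shadow prices y_mulch = 2, y_equipment = 1.
Shadow price of mulch = 2.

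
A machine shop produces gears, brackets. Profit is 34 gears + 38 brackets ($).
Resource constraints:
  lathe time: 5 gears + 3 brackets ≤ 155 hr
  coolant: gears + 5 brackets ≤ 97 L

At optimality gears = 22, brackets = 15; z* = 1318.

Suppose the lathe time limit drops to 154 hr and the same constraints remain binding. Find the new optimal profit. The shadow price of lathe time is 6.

1312

Δb = -1, so new z* = 1318 + (6)·(-1) = 1318 − 6 = 1312.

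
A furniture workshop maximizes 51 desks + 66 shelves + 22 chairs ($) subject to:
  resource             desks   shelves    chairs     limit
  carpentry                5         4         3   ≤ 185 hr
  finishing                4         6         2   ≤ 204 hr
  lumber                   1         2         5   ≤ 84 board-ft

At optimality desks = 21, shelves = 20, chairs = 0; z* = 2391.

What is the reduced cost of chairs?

-5

Binding: carpentry and finishing. Non-binding: lumber (23 unused).
By complementary slackness, y = 0 for the non-binding constraint.
The binding rows give the dual system: 5·y_carpentry + 4·y_finishing = 51 and 4·y_carpentry + 6·y_finishing = 66.
This yields shadow prices y_carpentry = 3, y_finishing = 9.
Reduced cost of chairs: c₃ − yᵀa₃ = 22 − (3·3 + 9·2) = 22 − 27 = -5.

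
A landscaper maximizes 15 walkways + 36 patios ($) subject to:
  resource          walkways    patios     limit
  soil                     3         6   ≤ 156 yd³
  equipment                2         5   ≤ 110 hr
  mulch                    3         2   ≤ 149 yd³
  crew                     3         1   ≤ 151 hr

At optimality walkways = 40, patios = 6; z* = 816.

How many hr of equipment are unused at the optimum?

0

equipment used = 2·40 + 5·6 = 110; slack = 110 − 110 = 0.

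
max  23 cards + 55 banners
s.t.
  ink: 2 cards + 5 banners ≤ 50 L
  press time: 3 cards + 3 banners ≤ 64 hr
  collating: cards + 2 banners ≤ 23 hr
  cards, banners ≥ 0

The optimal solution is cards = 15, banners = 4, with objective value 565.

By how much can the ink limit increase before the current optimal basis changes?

Binding constraints: ink, collating. The basis is B = [[2,5],[1,2]] with det -1.
Per unit increase in ink, x* moves by d = (-2, 1).
The basis stays optimal until cards reaches 0; allowable increase = 7.5 L.

7.5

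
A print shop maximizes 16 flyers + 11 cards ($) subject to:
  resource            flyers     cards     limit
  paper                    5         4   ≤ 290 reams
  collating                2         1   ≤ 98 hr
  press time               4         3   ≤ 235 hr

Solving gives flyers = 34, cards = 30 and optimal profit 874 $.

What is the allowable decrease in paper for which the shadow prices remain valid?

45

Binding constraints: paper, collating. The basis is B = [[5,4],[2,1]] with det -3.
Per unit decrease in paper, x* moves by d = (0.3333, -0.6667).
The basis stays optimal until cards reaches 0; allowable decrease = 45 reams.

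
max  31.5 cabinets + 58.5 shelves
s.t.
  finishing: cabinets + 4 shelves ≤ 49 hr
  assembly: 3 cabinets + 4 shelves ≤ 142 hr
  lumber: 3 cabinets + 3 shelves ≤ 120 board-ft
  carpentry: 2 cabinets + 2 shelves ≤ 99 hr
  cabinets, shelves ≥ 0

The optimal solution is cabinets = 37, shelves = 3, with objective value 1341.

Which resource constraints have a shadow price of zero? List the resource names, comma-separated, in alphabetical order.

assembly, carpentry

finishing: 49/49 (binding)
assembly: 123/142 (slack 19)
lumber: 120/120 (binding)
carpentry: 80/99 (slack 19)
By complementary slackness, a constraint with positive slack has shadow price 0 → assembly, carpentry.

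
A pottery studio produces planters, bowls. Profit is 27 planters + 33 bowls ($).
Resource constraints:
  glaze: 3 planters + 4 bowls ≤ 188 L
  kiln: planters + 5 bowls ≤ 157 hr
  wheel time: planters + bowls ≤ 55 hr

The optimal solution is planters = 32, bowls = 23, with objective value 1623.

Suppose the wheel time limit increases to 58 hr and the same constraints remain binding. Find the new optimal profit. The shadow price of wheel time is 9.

1650

Δb = 3, so new z* = 1623 + (9)·(3) = 1623 + 27 = 1650.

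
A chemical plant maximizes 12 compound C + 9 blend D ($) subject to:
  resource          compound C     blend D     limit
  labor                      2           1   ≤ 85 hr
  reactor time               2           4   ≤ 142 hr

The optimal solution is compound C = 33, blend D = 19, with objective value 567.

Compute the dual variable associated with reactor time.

At the optimum: labor uses 85 of 85 (binding); reactor time uses 142 of 142 (binding).
Dual feasibility on the basic columns requires 2·y_labor + 2·y_reactor time = 12, 1·y_labor + 4·y_reactor time = 9.
This yields shadow prices y_labor = 5, y_reactor time = 1.
Shadow price of reactor time = 1.

1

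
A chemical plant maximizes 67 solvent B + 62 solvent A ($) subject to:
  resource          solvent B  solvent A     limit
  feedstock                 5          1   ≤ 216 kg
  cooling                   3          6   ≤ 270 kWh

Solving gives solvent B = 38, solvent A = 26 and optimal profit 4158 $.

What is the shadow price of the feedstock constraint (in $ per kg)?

Check each constraint at x*: feedstock 216/216 (tight); cooling 270/270 (tight).
The binding rows give the dual system: 5·y_feedstock + 3·y_cooling = 67 and 1·y_feedstock + 6·y_cooling = 62.
Solving: y_feedstock = 8, y_cooling = 9.
Shadow price of feedstock = 8.

8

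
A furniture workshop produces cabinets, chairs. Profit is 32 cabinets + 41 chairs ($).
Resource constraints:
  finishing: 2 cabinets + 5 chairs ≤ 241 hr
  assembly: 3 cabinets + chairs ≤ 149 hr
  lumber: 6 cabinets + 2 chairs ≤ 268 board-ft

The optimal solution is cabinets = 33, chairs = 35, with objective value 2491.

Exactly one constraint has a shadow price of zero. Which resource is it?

finishing: 241/241 (binding)
assembly: 134/149 (slack 15)
lumber: 268/268 (binding)
By complementary slackness, a constraint with positive slack has shadow price 0 → assembly.

assembly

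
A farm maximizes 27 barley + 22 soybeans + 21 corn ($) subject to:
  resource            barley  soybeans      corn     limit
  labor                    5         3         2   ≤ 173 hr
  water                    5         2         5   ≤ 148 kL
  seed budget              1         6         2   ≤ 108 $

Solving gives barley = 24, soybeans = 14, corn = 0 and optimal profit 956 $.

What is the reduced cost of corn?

Check each constraint at x*: labor 162/173 (slack 11); water 148/148 (tight); seed budget 108/108 (tight).
Slack constraints have shadow price 0 (complementary slackness).
The binding rows give the dual system: 5·y_water + 1·y_seed budget = 27 and 2·y_water + 6·y_seed budget = 22.
This yields shadow prices y_water = 5, y_seed budget = 2.
Reduced cost of corn: c₃ − yᵀa₃ = 21 − (5·5 + 2·2) = 21 − 29 = -8.

-8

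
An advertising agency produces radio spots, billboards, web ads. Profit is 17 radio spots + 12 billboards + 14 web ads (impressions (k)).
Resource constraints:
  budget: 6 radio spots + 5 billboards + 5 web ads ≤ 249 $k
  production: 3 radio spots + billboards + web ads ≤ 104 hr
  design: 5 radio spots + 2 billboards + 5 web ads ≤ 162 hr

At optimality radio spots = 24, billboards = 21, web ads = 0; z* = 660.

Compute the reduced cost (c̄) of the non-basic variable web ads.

-1

Binding: budget and design. Non-binding: production (11 unused).
By complementary slackness, y = 0 for the non-binding constraint.
Dual feasibility on the basic columns requires 6·y_budget + 5·y_design = 17, 5·y_budget + 2·y_design = 12.
Solving: y_budget = 2, y_design = 1.
Reduced cost of web ads: c₃ − yᵀa₃ = 14 − (2·5 + 1·5) = 14 − 15 = -1.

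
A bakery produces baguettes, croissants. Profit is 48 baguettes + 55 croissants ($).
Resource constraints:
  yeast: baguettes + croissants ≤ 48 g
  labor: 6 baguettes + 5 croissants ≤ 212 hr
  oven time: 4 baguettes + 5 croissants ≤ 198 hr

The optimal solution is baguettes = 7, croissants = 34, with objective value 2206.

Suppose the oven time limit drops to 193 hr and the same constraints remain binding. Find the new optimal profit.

2161

At the optimum: yeast uses 41 of 48 (slack = 7); labor uses 212 of 212 (binding); oven time uses 198 of 198 (binding).
By complementary slackness, y = 0 for the non-binding constraint.
Dual feasibility on the basic columns requires 6·y_labor + 4·y_oven time = 48, 5·y_labor + 5·y_oven time = 55.
This yields shadow prices y_labor = 2, y_oven time = 9.
Δz = y_oven time·Δb = 9 × (-5) = -45, so new z* = 2206 − 45 = 2161.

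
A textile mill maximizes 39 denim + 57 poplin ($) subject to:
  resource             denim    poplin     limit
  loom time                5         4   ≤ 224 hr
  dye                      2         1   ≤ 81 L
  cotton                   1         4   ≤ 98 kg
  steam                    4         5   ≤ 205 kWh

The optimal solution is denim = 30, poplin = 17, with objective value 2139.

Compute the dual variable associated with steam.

Check each constraint at x*: loom time 218/224 (slack 6); dye 77/81 (slack 4); cotton 98/98 (tight); steam 205/205 (tight).
Slack constraints have shadow price 0 (complementary slackness).
The binding rows give the dual system: 1·y_cotton + 4·y_steam = 39 and 4·y_cotton + 5·y_steam = 57.
This yields shadow prices y_cotton = 3, y_steam = 9.
Shadow price of steam = 9.

9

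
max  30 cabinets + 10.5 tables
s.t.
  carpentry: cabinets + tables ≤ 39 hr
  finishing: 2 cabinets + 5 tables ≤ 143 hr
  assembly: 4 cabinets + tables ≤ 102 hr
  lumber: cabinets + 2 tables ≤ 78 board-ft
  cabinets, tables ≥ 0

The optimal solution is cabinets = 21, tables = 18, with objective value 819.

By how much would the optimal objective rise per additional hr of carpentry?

4

Check each constraint at x*: carpentry 39/39 (tight); finishing 132/143 (slack 11); assembly 102/102 (tight); lumber 57/78 (slack 21).
Slack constraints have shadow price 0 (complementary slackness).
The binding rows give the dual system: 1·y_carpentry + 4·y_assembly = 30 and 1·y_carpentry + 1·y_assembly = 10.5.
Solving: y_carpentry = 4, y_assembly = 6.5.
Shadow price of carpentry = 4.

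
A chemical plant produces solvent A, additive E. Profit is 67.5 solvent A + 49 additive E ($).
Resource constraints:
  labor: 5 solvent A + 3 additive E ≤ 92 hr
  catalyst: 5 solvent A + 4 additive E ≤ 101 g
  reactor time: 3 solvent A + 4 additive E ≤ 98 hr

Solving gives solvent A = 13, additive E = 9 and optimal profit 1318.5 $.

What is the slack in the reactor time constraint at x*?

reactor time used = 3·13 + 4·9 = 75; slack = 98 − 75 = 23.

23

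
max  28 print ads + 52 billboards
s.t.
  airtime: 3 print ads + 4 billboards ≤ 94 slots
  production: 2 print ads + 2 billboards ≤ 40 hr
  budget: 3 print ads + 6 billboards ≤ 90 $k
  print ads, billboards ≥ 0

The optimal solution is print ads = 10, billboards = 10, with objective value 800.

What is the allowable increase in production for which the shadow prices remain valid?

Binding constraints: production, budget. The basis is B = [[2,2],[3,6]] with det 6.
Per unit increase in production, x* moves by d = (1, -0.5).
The basis stays optimal until billboards reaches 0; allowable increase = 20 hr.

20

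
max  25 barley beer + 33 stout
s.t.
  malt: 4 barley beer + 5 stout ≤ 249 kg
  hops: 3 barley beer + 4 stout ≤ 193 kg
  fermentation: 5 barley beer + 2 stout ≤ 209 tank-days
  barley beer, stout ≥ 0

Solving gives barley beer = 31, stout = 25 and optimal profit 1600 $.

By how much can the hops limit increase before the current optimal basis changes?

Binding constraints: malt, hops. The basis is B = [[4,5],[3,4]] with det 1.
Per unit increase in hops, x* moves by d = (-5, 4).
The basis stays optimal until barley beer reaches 0; allowable increase = 6.2 kg.

6.2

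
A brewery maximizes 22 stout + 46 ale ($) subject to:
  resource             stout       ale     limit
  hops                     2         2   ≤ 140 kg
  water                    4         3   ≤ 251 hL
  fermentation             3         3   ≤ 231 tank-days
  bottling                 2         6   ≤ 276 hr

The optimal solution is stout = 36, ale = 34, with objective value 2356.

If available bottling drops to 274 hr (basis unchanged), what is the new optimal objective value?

2344

Binding: hops and bottling. Non-binding: water (5 unused), fermentation (21 unused).
Since water, fermentation are not tight, their duals are 0.
The binding rows give the dual system: 2·y_hops + 2·y_bottling = 22 and 2·y_hops + 6·y_bottling = 46.
→ y_hops = 5 and y_bottling = 6.
Δz = y_bottling·Δb = 6 × (-2) = -12, so new z* = 2356 − 12 = 2344.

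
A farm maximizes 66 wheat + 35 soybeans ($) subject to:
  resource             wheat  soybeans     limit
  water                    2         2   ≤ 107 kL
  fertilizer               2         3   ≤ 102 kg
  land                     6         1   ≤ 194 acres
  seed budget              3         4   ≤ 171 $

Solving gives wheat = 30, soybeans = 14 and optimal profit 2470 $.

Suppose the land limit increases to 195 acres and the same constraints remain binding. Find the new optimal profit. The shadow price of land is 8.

Δb = 1, so new z* = 2470 + (8)·(1) = 2470 + 8 = 2478.

2478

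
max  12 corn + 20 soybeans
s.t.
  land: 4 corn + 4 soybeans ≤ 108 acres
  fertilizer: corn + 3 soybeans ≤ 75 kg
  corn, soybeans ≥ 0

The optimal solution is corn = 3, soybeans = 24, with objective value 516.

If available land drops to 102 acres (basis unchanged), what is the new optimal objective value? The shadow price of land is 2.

504

Δb = -6, so new z* = 516 + (2)·(-6) = 516 − 12 = 504.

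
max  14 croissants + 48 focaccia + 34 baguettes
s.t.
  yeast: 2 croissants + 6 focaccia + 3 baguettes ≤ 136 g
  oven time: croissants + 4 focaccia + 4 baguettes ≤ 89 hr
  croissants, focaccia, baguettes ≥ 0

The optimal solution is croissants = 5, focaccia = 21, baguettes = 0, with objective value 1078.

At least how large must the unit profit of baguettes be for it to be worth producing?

At the optimum: yeast uses 136 of 136 (binding); oven time uses 89 of 89 (binding).
From A_Bᵀ y = c: 2·y_yeast + 1·y_oven time = 14; 6·y_yeast + 4·y_oven time = 48.
Solving: y_yeast = 4, y_oven time = 6.
baguettes enters the basis when its profit ≥ yᵀa₃ = 4·3 + 6·4 = 36.

36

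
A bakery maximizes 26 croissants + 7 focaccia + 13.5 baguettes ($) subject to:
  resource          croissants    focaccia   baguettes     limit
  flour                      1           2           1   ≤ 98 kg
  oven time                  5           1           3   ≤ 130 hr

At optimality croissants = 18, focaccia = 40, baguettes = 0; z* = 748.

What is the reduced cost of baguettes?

-2.5

Both flour and oven time are binding at x*.
From A_Bᵀ y = c: 1·y_flour + 5·y_oven time = 26; 2·y_flour + 1·y_oven time = 7.
Solving: y_flour = 1, y_oven time = 5.
Reduced cost of baguettes: c₃ − yᵀa₃ = 13.5 − (1·1 + 5·3) = 13.5 − 16 = -2.5.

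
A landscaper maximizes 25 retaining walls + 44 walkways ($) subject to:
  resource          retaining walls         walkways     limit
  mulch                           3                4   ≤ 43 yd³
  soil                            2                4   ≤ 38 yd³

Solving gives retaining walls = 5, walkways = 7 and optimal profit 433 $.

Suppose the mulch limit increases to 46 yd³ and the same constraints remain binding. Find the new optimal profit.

Both mulch and soil are binding at x*.
Dual feasibility on the basic columns requires 3·y_mulch + 2·y_soil = 25, 4·y_mulch + 4·y_soil = 44.
→ y_mulch = 3 and y_soil = 8.
Δz = y_mulch·Δb = 3 × (3) = 9, so new z* = 433 + 9 = 442.

442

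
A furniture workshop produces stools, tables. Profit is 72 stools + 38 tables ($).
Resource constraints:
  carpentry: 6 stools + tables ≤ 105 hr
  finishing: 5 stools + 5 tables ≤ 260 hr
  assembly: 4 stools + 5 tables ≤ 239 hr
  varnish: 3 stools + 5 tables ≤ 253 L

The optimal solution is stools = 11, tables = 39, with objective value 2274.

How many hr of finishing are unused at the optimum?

finishing used = 5·11 + 5·39 = 250; slack = 260 − 250 = 10.

10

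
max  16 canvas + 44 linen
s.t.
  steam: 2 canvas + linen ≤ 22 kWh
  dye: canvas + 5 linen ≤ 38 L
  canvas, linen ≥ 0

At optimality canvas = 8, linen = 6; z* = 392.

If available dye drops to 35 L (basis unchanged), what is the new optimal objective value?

At the optimum: steam uses 22 of 22 (binding); dye uses 38 of 38 (binding).
From A_Bᵀ y = c: 2·y_steam + 1·y_dye = 16; 1·y_steam + 5·y_dye = 44.
This yields shadow prices y_steam = 4, y_dye = 8.
Δz = y_dye·Δb = 8 × (-3) = -24, so new z* = 392 − 24 = 368.

368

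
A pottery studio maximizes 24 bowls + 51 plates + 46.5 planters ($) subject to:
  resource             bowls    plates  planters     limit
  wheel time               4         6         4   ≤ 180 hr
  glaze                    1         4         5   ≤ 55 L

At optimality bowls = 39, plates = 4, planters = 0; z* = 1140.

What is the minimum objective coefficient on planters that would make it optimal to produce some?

48

At the optimum: wheel time uses 180 of 180 (binding); glaze uses 55 of 55 (binding).
The binding rows give the dual system: 4·y_wheel time + 1·y_glaze = 24 and 6·y_wheel time + 4·y_glaze = 51.
Solving: y_wheel time = 4.5, y_glaze = 6.
planters enters the basis when its profit ≥ yᵀa₃ = 4.5·4 + 6·5 = 48.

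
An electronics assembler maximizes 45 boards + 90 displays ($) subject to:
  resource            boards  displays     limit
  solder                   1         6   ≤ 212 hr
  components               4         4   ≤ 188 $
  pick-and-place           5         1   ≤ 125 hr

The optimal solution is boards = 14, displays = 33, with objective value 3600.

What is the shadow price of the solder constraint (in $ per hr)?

9

At the optimum: solder uses 212 of 212 (binding); components uses 188 of 188 (binding); pick-and-place uses 103 of 125 (slack = 22).
Since pick-and-place is not tight, its dual is 0.
From A_Bᵀ y = c: 1·y_solder + 4·y_components = 45; 6·y_solder + 4·y_components = 90.
Solving: y_solder = 9, y_components = 9.
Shadow price of solder = 9.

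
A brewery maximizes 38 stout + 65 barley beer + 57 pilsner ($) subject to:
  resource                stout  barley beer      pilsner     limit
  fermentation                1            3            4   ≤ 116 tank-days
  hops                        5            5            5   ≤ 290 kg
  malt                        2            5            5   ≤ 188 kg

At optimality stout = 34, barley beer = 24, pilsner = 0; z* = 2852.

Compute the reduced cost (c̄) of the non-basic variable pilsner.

-8

At the optimum: fermentation uses 106 of 116 (slack = 10); hops uses 290 of 290 (binding); malt uses 188 of 188 (binding).
Slack constraints have shadow price 0 (complementary slackness).
Dual feasibility on the basic columns requires 5·y_hops + 2·y_malt = 38, 5·y_hops + 5·y_malt = 65.
→ y_hops = 4 and y_malt = 9.
Reduced cost of pilsner: c₃ − yᵀa₃ = 57 − (4·5 + 9·5) = 57 − 65 = -8.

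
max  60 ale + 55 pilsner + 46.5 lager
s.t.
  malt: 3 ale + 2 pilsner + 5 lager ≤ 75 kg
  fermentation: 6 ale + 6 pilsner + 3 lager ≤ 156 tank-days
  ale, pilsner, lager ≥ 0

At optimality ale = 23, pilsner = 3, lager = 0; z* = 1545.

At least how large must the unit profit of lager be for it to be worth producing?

At the optimum: malt uses 75 of 75 (binding); fermentation uses 156 of 156 (binding).
Dual feasibility on the basic columns requires 3·y_malt + 6·y_fermentation = 60, 2·y_malt + 6·y_fermentation = 55.
This yields shadow prices y_malt = 5, y_fermentation = 7.5.
lager enters the basis when its profit ≥ yᵀa₃ = 5·5 + 7.5·3 = 47.5.

47.5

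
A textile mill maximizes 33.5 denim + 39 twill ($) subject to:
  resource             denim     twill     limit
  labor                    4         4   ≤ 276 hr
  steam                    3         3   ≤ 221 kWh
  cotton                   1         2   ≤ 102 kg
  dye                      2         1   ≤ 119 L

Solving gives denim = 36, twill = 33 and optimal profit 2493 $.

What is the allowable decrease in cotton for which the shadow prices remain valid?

Binding constraints: labor, cotton. The basis is B = [[4,4],[1,2]] with det 4.
Per unit decrease in cotton, x* moves by d = (1, -1).
The basis stays optimal until dye becomes binding; allowable decrease = 14 kg.

14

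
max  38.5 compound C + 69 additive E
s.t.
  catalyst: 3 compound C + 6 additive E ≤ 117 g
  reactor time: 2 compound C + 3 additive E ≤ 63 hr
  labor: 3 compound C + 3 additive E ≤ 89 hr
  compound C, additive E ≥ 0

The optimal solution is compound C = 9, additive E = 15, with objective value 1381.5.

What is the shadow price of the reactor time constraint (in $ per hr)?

8

At the optimum: catalyst uses 117 of 117 (binding); reactor time uses 63 of 63 (binding); labor uses 72 of 89 (slack = 17).
Since labor is not tight, its dual is 0.
Dual feasibility on the basic columns requires 3·y_catalyst + 2·y_reactor time = 38.5, 6·y_catalyst + 3·y_reactor time = 69.
Solving: y_catalyst = 7.5, y_reactor time = 8.
Shadow price of reactor time = 8.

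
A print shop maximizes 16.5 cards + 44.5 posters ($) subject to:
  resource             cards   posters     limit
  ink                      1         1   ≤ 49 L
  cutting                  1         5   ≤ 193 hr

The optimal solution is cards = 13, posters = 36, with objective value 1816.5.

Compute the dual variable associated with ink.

9.5

At the optimum: ink uses 49 of 49 (binding); cutting uses 193 of 193 (binding).
From A_Bᵀ y = c: 1·y_ink + 1·y_cutting = 16.5; 1·y_ink + 5·y_cutting = 44.5.
→ y_ink = 9.5 and y_cutting = 7.
Shadow price of ink = 9.5.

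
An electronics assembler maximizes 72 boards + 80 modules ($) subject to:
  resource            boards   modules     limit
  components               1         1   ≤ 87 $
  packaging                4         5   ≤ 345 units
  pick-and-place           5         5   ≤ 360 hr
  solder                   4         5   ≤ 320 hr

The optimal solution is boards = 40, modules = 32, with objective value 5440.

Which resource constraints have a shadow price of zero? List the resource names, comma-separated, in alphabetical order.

components: 72/87 (slack 15)
packaging: 320/345 (slack 25)
pick-and-place: 360/360 (binding)
solder: 320/320 (binding)
By complementary slackness, a constraint with positive slack has shadow price 0 → components, packaging.

components, packaging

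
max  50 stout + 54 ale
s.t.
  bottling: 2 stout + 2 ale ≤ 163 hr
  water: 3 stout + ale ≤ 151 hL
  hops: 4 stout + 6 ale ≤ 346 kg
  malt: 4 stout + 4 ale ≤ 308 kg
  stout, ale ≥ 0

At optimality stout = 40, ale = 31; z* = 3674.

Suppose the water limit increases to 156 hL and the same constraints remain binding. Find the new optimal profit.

3704

At the optimum: bottling uses 142 of 163 (slack = 21); water uses 151 of 151 (binding); hops uses 346 of 346 (binding); malt uses 284 of 308 (slack = 24).
By complementary slackness, y = 0 for the non-binding constraints.
Dual feasibility on the basic columns requires 3·y_water + 4·y_hops = 50, 1·y_water + 6·y_hops = 54.
Solving: y_water = 6, y_hops = 8.
Δz = y_water·Δb = 6 × (5) = 30, so new z* = 3674 + 30 = 3704.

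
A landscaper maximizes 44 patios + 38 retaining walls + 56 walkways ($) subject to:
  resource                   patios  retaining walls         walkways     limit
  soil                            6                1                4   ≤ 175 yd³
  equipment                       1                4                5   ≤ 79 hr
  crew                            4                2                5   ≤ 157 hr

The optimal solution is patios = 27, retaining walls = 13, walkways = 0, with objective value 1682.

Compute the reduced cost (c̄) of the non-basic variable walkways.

Check each constraint at x*: soil 175/175 (tight); equipment 79/79 (tight); crew 134/157 (slack 23).
Since crew is not tight, its dual is 0.
The binding rows give the dual system: 6·y_soil + 1·y_equipment = 44 and 1·y_soil + 4·y_equipment = 38.
Solving: y_soil = 6, y_equipment = 8.
Reduced cost of walkways: c₃ − yᵀa₃ = 56 − (6·4 + 8·5) = 56 − 64 = -8.

-8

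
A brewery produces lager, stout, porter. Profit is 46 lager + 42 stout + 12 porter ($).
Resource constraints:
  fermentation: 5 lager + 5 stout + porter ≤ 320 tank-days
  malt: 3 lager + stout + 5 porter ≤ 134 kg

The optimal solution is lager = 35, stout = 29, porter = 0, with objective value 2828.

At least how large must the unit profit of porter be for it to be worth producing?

At the optimum: fermentation uses 320 of 320 (binding); malt uses 134 of 134 (binding).
The binding rows give the dual system: 5·y_fermentation + 3·y_malt = 46 and 5·y_fermentation + 1·y_malt = 42.
Solving: y_fermentation = 8, y_malt = 2.
porter enters the basis when its profit ≥ yᵀa₃ = 8·1 + 2·5 = 18.

18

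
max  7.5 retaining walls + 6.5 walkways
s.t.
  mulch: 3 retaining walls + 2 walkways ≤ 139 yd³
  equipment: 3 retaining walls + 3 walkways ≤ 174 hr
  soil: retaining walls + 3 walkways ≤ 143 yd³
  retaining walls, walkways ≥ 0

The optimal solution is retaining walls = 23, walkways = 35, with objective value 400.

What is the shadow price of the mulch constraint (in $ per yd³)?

Check each constraint at x*: mulch 139/139 (tight); equipment 174/174 (tight); soil 128/143 (slack 15).
Slack constraints have shadow price 0 (complementary slackness).
Dual feasibility on the basic columns requires 3·y_mulch + 3·y_equipment = 7.5, 2·y_mulch + 3·y_equipment = 6.5.
→ y_mulch = 1 and y_equipment = 1.5.
Shadow price of mulch = 1.

1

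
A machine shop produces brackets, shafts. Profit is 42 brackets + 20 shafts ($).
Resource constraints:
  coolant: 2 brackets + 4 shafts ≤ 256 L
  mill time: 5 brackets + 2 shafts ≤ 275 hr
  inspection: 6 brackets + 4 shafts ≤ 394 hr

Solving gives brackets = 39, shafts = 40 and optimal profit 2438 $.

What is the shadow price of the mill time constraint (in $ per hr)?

Check each constraint at x*: coolant 238/256 (slack 18); mill time 275/275 (tight); inspection 394/394 (tight).
By complementary slackness, y = 0 for the non-binding constraint.
The binding rows give the dual system: 5·y_mill time + 6·y_inspection = 42 and 2·y_mill time + 4·y_inspection = 20.
→ y_mill time = 6 and y_inspection = 2.
Shadow price of mill time = 6.

6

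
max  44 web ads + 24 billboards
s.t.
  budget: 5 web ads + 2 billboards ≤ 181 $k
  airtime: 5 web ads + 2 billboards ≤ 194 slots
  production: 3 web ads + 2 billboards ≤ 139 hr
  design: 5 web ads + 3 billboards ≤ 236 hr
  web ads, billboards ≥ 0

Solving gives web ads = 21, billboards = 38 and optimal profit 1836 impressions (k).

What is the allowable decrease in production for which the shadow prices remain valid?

30.4

Binding constraints: budget, production. The basis is B = [[5,2],[3,2]] with det 4.
Per unit decrease in production, x* moves by d = (0.5, -1.25).
The basis stays optimal until billboards reaches 0; allowable decrease = 30.4 hr.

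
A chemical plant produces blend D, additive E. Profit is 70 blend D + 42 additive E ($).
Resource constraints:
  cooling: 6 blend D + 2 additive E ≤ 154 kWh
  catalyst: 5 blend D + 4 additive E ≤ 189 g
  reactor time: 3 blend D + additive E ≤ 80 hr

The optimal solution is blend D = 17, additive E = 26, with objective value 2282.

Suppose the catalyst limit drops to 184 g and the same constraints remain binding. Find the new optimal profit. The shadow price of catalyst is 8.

Δb = -5, so new z* = 2282 + (8)·(-5) = 2282 − 40 = 2242.

2242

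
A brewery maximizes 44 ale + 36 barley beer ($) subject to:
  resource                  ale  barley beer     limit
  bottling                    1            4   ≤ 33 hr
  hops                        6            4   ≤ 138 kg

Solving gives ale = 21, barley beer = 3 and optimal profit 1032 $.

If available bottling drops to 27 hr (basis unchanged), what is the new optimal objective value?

Check each constraint at x*: bottling 33/33 (tight); hops 138/138 (tight).
Dual feasibility on the basic columns requires 1·y_bottling + 6·y_hops = 44, 4·y_bottling + 4·y_hops = 36.
Solving: y_bottling = 2, y_hops = 7.
Δz = y_bottling·Δb = 2 × (-6) = -12, so new z* = 1032 − 12 = 1020.

1020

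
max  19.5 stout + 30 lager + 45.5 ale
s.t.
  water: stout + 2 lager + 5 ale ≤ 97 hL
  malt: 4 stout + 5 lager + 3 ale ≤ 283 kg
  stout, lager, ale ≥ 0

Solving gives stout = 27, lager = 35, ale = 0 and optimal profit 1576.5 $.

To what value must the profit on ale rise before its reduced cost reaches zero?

Both water and malt are binding at x*.
From A_Bᵀ y = c: 1·y_water + 4·y_malt = 19.5; 2·y_water + 5·y_malt = 30.
Solving: y_water = 7.5, y_malt = 3.
ale enters the basis when its profit ≥ yᵀa₃ = 7.5·5 + 3·3 = 46.5.

46.5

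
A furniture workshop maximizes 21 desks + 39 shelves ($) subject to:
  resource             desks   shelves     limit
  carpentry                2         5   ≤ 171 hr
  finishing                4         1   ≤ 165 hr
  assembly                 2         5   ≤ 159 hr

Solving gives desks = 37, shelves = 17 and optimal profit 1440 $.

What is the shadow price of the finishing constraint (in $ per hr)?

Binding: finishing and assembly. Non-binding: carpentry (12 unused).
Slack constraints have shadow price 0 (complementary slackness).
Dual feasibility on the basic columns requires 4·y_finishing + 2·y_assembly = 21, 1·y_finishing + 5·y_assembly = 39.
This yields shadow prices y_finishing = 1.5, y_assembly = 7.5.
Shadow price of finishing = 1.5.

1.5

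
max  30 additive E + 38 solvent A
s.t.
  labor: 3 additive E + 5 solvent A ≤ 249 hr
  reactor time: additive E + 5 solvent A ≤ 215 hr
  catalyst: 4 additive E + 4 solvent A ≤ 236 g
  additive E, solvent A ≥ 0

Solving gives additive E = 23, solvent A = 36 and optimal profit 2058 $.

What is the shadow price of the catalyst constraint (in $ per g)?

4.5

Check each constraint at x*: labor 249/249 (tight); reactor time 203/215 (slack 12); catalyst 236/236 (tight).
Slack constraints have shadow price 0 (complementary slackness).
The binding rows give the dual system: 3·y_labor + 4·y_catalyst = 30 and 5·y_labor + 4·y_catalyst = 38.
Solving: y_labor = 4, y_catalyst = 4.5.
Shadow price of catalyst = 4.5.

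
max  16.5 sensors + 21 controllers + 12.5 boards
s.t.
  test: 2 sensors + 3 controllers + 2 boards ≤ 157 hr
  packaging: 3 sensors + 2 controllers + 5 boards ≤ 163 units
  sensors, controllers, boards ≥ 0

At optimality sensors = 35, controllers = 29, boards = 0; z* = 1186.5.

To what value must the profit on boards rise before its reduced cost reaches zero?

19.5

At the optimum: test uses 157 of 157 (binding); packaging uses 163 of 163 (binding).
Dual feasibility on the basic columns requires 2·y_test + 3·y_packaging = 16.5, 3·y_test + 2·y_packaging = 21.
This yields shadow prices y_test = 6, y_packaging = 1.5.
boards enters the basis when its profit ≥ yᵀa₃ = 6·2 + 1.5·5 = 19.5.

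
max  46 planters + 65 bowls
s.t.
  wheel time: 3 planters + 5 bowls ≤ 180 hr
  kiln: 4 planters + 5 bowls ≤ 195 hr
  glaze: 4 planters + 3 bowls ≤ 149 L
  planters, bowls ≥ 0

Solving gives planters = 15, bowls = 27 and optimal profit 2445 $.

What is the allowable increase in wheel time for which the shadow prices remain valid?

Binding constraints: wheel time, kiln. The basis is B = [[3,5],[4,5]] with det -5.
Per unit increase in wheel time, x* moves by d = (-1, 0.8).
The basis stays optimal until planters reaches 0; allowable increase = 15 hr.

15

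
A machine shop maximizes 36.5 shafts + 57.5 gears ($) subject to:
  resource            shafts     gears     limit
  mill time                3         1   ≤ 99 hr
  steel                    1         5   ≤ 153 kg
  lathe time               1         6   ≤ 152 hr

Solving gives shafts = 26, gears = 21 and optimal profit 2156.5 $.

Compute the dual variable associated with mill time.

Binding: mill time and lathe time. Non-binding: steel (22 unused).
Slack constraints have shadow price 0 (complementary slackness).
From A_Bᵀ y = c: 3·y_mill time + 1·y_lathe time = 36.5; 1·y_mill time + 6·y_lathe time = 57.5.
→ y_mill time = 9.5 and y_lathe time = 8.
Shadow price of mill time = 9.5.

9.5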